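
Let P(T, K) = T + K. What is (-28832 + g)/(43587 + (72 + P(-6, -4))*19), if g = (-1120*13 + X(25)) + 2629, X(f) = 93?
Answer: -1162/1279 ≈ -0.90852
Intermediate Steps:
P(T, K) = K + T
g = -11838 (g = (-1120*13 + 93) + 2629 = (-14560 + 93) + 2629 = -14467 + 2629 = -11838)
(-28832 + g)/(43587 + (72 + P(-6, -4))*19) = (-28832 - 11838)/(43587 + (72 + (-4 - 6))*19) = -40670/(43587 + (72 - 10)*19) = -40670/(43587 + 62*19) = -40670/(43587 + 1178) = -40670/44765 = -40670*1/44765 = -1162/1279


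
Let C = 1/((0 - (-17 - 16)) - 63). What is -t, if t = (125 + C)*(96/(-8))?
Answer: 7498/5 ≈ 1499.6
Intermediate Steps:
C = -1/30 (C = 1/((0 - 1*(-33)) - 63) = 1/((0 + 33) - 63) = 1/(33 - 63) = 1/(-30) = -1/30 ≈ -0.033333)
t = -7498/5 (t = (125 - 1/30)*(96/(-8)) = 3749*(96*(-⅛))/30 = (3749/30)*(-12) = -7498/5 ≈ -1499.6)
-t = -1*(-7498/5) = 7498/5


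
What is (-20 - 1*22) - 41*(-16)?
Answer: 614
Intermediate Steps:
(-20 - 1*22) - 41*(-16) = (-20 - 22) + 656 = -42 + 656 = 614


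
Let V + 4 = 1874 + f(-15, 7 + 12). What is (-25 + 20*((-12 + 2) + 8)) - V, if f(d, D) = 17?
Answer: -1952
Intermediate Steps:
V = 1887 (V = -4 + (1874 + 17) = -4 + 1891 = 1887)
(-25 + 20*((-12 + 2) + 8)) - V = (-25 + 20*((-12 + 2) + 8)) - 1*1887 = (-25 + 20*(-10 + 8)) - 1887 = (-25 + 20*(-2)) - 1887 = (-25 - 40) - 1887 = -65 - 1887 = -1952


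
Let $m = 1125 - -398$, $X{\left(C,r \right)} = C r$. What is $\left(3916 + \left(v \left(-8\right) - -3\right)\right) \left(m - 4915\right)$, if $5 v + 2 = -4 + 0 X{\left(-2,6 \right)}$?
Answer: $- \frac{66629056}{5} \approx -1.3326 \cdot 10^{7}$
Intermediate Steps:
$m = 1523$ ($m = 1125 + 398 = 1523$)
$v = - \frac{6}{5}$ ($v = - \frac{2}{5} + \frac{-4 + 0 \left(\left(-2\right) 6\right)}{5} = - \frac{2}{5} + \frac{-4 + 0 \left(-12\right)}{5} = - \frac{2}{5} + \frac{-4 + 0}{5} = - \frac{2}{5} + \frac{1}{5} \left(-4\right) = - \frac{2}{5} - \frac{4}{5} = - \frac{6}{5} \approx -1.2$)
$\left(3916 + \left(v \left(-8\right) - -3\right)\right) \left(m - 4915\right) = \left(3916 - - \frac{63}{5}\right) \left(1523 - 4915\right) = \left(3916 + \left(\frac{48}{5} + \left(-1 + 4\right)\right)\right) \left(-3392\right) = \left(3916 + \left(\frac{48}{5} + 3\right)\right) \left(-3392\right) = \left(3916 + \frac{63}{5}\right) \left(-3392\right) = \frac{19643}{5} \left(-3392\right) = - \frac{66629056}{5}$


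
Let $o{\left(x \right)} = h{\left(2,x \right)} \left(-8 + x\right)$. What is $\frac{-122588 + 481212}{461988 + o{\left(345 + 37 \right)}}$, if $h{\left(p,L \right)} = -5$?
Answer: $\frac{179312}{230059} \approx 0.77942$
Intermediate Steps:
$o{\left(x \right)} = 40 - 5 x$ ($o{\left(x \right)} = - 5 \left(-8 + x\right) = 40 - 5 x$)
$\frac{-122588 + 481212}{461988 + o{\left(345 + 37 \right)}} = \frac{-122588 + 481212}{461988 + \left(40 - 5 \left(345 + 37\right)\right)} = \frac{358624}{461988 + \left(40 - 1910\right)} = \frac{358624}{461988 - 1870} = \frac{358624}{460118} = 358624 \cdot \frac{1}{460118} = \frac{179312}{230059}$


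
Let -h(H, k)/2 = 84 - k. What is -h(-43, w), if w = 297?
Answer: -426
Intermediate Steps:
h(H, k) = -168 + 2*k (h(H, k) = -2*(84 - k) = -168 + 2*k)
-h(-43, w) = -(-168 + 2*297) = -(-168 + 594) = -1*426 = -426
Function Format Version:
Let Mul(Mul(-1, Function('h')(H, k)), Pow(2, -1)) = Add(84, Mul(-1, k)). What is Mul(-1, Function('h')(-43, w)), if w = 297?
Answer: -426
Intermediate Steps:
Function('h')(H, k) = Add(-168, Mul(2, k)) (Function('h')(H, k) = Mul(-2, Add(84, Mul(-1, k))) = Add(-168, Mul(2, k)))
Mul(-1, Function('h')(-43, w)) = Mul(-1, Add(-168, Mul(2, 297))) = Mul(-1, Add(-168, 594)) = Mul(-1, 426) = -426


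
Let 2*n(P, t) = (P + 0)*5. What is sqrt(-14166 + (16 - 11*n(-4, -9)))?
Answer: 6*I*sqrt(390) ≈ 118.49*I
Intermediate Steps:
n(P, t) = 5*P/2 (n(P, t) = ((P + 0)*5)/2 = (P*5)/2 = (5*P)/2 = 5*P/2)
sqrt(-14166 + (16 - 11*n(-4, -9))) = sqrt(-14166 + (16 - 55*(-4)/2)) = sqrt(-14166 + (16 - 11*(-10))) = sqrt(-14166 + (16 + 110)) = sqrt(-14166 + 126) = sqrt(-14040) = 6*I*sqrt(390)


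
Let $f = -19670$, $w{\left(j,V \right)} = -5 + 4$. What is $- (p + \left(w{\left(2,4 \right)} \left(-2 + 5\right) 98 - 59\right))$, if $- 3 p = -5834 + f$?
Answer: $- \frac{24445}{3} \approx -8148.3$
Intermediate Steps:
$w{\left(j,V \right)} = -1$
$p = \frac{25504}{3}$ ($p = - \frac{-5834 - 19670}{3} = \left(- \frac{1}{3}\right) \left(-25504\right) = \frac{25504}{3} \approx 8501.3$)
$- (p + \left(w{\left(2,4 \right)} \left(-2 + 5\right) 98 - 59\right)) = - (\frac{25504}{3} + \left(- (-2 + 5) 98 - 59\right)) = - (\frac{25504}{3} + \left(\left(-1\right) 3 \cdot 98 - 59\right)) = - (\frac{25504}{3} - 353) = \left(-1\right) \frac{24445}{3} = - \frac{24445}{3}$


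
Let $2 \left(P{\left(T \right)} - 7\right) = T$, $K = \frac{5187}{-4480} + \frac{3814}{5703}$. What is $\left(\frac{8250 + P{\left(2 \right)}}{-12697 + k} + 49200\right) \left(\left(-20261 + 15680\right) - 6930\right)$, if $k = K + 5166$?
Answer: $- \frac{15567994592117126640}{27489332483} \approx -5.6633 \cdot 10^{8}$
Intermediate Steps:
$K = - \frac{1784963}{3649920}$ ($K = 5187 \left(- \frac{1}{4480}\right) + 3814 \cdot \frac{1}{5703} = - \frac{741}{640} + \frac{3814}{5703} = - \frac{1784963}{3649920} \approx -0.48904$)
$P{\left(T \right)} = 7 + \frac{T}{2}$
$k = \frac{18853701757}{3649920}$ ($k = - \frac{1784963}{3649920} + 5166 = \frac{18853701757}{3649920} \approx 5165.5$)
$\left(\frac{8250 + P{\left(2 \right)}}{-12697 + k} + 49200\right) \left(\left(-20261 + 15680\right) - 6930\right) = \left(\frac{8250 + \left(7 + \frac{1}{2} \cdot 2\right)}{-12697 + \frac{18853701757}{3649920}} + 49200\right) \left(\left(-20261 + 15680\right) - 6930\right) = \left(\frac{8250 + \left(7 + 1\right)}{- \frac{27489332483}{3649920}} + 49200\right) \left(-4581 - 6930\right) = \left(\left(8250 + 8\right) \left(- \frac{3649920}{27489332483}\right) + 49200\right) \left(-11511\right) = \left(8258 \left(- \frac{3649920}{27489332483}\right) + 49200\right) \left(-11511\right) = \left(- \frac{30141039360}{27489332483} + 49200\right) \left(-11511\right) = \frac{1352445017124240}{27489332483} \left(-11511\right) = - \frac{15567994592117126640}{27489332483}$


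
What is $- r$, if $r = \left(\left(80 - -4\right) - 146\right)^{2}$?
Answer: $-3844$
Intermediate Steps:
$r = 3844$ ($r = \left(\left(80 + 4\right) - 146\right)^{2} = \left(84 - 146\right)^{2} = \left(-62\right)^{2} = 3844$)
$- r = \left(-1\right) 3844 = -3844$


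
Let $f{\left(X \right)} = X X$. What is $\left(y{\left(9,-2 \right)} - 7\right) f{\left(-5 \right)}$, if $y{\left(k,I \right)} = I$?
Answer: $-225$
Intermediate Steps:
$f{\left(X \right)} = X^{2}$
$\left(y{\left(9,-2 \right)} - 7\right) f{\left(-5 \right)} = \left(-2 - 7\right) \left(-5\right)^{2} = \left(-9\right) 25 = -225$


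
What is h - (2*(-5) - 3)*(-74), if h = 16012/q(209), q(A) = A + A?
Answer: -193052/209 ≈ -923.69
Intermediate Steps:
q(A) = 2*A
h = 8006/209 (h = 16012/((2*209)) = 16012/418 = 16012*(1/418) = 8006/209 ≈ 38.306)
h - (2*(-5) - 3)*(-74) = 8006/209 - (2*(-5) - 3)*(-74) = 8006/209 - (-10 - 3)*(-74) = 8006/209 - (-13)*(-74) = 8006/209 - 1*962 = 8006/209 - 962 = -193052/209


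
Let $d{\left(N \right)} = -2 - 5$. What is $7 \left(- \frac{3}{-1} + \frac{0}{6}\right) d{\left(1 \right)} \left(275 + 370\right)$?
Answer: $-94815$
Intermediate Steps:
$d{\left(N \right)} = -7$
$7 \left(- \frac{3}{-1} + \frac{0}{6}\right) d{\left(1 \right)} \left(275 + 370\right) = 7 \left(- \frac{3}{-1} + \frac{0}{6}\right) \left(-7\right) \left(275 + 370\right) = 7 \left(\left(-3\right) \left(-1\right) + 0 \cdot \frac{1}{6}\right) \left(-7\right) 645 = 7 \left(3 + 0\right) \left(-7\right) 645 = 7 \cdot 3 \left(-7\right) 645 = 21 \left(-7\right) 645 = \left(-147\right) 645 = -94815$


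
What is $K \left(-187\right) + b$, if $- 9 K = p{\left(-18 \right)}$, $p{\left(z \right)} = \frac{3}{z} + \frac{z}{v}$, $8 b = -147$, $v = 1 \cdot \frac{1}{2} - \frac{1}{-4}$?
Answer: $- \frac{112429}{216} \approx -520.5$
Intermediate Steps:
$v = \frac{3}{4}$ ($v = 1 \cdot \frac{1}{2} - - \frac{1}{4} = \frac{1}{2} + \frac{1}{4} = \frac{3}{4} \approx 0.75$)
$b = - \frac{147}{8}$ ($b = \frac{1}{8} \left(-147\right) = - \frac{147}{8} \approx -18.375$)
$p{\left(z \right)} = \frac{3}{z} + \frac{4 z}{3}$ ($p{\left(z \right)} = \frac{3}{z} + \frac{z}{\frac{3}{4}} = \frac{3}{z} + z \frac{4}{3} = \frac{3}{z} + \frac{4 z}{3}$)
$K = \frac{145}{54}$ ($K = - \frac{\frac{3}{-18} + \frac{4}{3} \left(-18\right)}{9} = - \frac{3 \left(- \frac{1}{18}\right) - 24}{9} = - \frac{- \frac{1}{6} - 24}{9} = \left(- \frac{1}{9}\right) \left(- \frac{145}{6}\right) = \frac{145}{54} \approx 2.6852$)
$K \left(-187\right) + b = \frac{145}{54} \left(-187\right) - \frac{147}{8} = - \frac{27115}{54} - \frac{147}{8} = - \frac{112429}{216}$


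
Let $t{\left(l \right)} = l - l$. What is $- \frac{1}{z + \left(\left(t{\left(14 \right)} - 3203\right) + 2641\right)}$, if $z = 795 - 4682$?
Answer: $\frac{1}{4449} \approx 0.00022477$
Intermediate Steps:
$z = -3887$
$t{\left(l \right)} = 0$
$- \frac{1}{z + \left(\left(t{\left(14 \right)} - 3203\right) + 2641\right)} = - \frac{1}{-3887 + \left(\left(0 - 3203\right) + 2641\right)} = - \frac{1}{-3887 + \left(-3203 + 2641\right)} = - \frac{1}{-3887 - 562} = - \frac{1}{-4449} = \left(-1\right) \left(- \frac{1}{4449}\right) = \frac{1}{4449}$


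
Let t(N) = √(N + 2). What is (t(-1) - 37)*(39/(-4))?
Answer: 351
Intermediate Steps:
t(N) = √(2 + N)
(t(-1) - 37)*(39/(-4)) = (√(2 - 1) - 37)*(39/(-4)) = (√1 - 37)*(39*(-¼)) = (1 - 37)*(-39/4) = -36*(-39/4) = 351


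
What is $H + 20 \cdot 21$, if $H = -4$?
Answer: $416$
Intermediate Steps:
$H + 20 \cdot 21 = -4 + 20 \cdot 21 = -4 + 420 = 416$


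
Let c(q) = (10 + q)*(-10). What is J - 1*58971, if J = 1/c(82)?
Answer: -54253321/920 ≈ -58971.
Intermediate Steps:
c(q) = -100 - 10*q
J = -1/920 (J = 1/(-100 - 10*82) = 1/(-100 - 820) = 1/(-920) = -1/920 ≈ -0.0010870)
J - 1*58971 = -1/920 - 1*58971 = -1/920 - 58971 = -54253321/920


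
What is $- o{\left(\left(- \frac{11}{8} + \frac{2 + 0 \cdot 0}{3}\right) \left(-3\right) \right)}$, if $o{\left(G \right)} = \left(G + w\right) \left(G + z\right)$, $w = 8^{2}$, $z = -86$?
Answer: $\frac{354959}{64} \approx 5546.2$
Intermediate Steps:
$w = 64$
$o{\left(G \right)} = \left(-86 + G\right) \left(64 + G\right)$ ($o{\left(G \right)} = \left(G + 64\right) \left(G - 86\right) = \left(64 + G\right) \left(-86 + G\right) = \left(-86 + G\right) \left(64 + G\right)$)
$- o{\left(\left(- \frac{11}{8} + \frac{2 + 0 \cdot 0}{3}\right) \left(-3\right) \right)} = - (-5504 + \left(\left(- \frac{11}{8} + \frac{2 + 0 \cdot 0}{3}\right) \left(-3\right)\right)^{2} - 22 \left(- \frac{11}{8} + \frac{2 + 0 \cdot 0}{3}\right) \left(-3\right)) = - (-5504 + \left(\left(\left(-11\right) \frac{1}{8} + \left(2 + 0\right) \frac{1}{3}\right) \left(-3\right)\right)^{2} - 22 \left(\left(-11\right) \frac{1}{8} + \left(2 + 0\right) \frac{1}{3}\right) \left(-3\right)) = - (-5504 + \left(\left(- \frac{11}{8} + 2 \cdot \frac{1}{3}\right) \left(-3\right)\right)^{2} - 22 \left(- \frac{11}{8} + 2 \cdot \frac{1}{3}\right) \left(-3\right)) = - (-5504 + \left(\left(- \frac{11}{8} + \frac{2}{3}\right) \left(-3\right)\right)^{2} - 22 \left(- \frac{11}{8} + \frac{2}{3}\right) \left(-3\right)) = - (-5504 + \left(\left(- \frac{17}{24}\right) \left(-3\right)\right)^{2} - 22 \left(\left(- \frac{17}{24}\right) \left(-3\right)\right)) = - (-5504 + \left(\frac{17}{8}\right)^{2} - \frac{187}{4}) = - (-5504 + \frac{289}{64} - \frac{187}{4}) = \left(-1\right) \left(- \frac{354959}{64}\right) = \frac{354959}{64}$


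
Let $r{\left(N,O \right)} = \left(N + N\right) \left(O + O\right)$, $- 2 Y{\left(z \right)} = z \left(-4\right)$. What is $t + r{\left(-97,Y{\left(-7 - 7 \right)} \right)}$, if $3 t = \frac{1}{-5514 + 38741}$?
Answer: $\frac{1082934385}{99681} \approx 10864.0$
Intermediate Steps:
$Y{\left(z \right)} = 2 z$ ($Y{\left(z \right)} = - \frac{z \left(-4\right)}{2} = - \frac{\left(-4\right) z}{2} = 2 z$)
$r{\left(N,O \right)} = 4 N O$ ($r{\left(N,O \right)} = 2 N 2 O = 4 N O$)
$t = \frac{1}{99681}$ ($t = \frac{1}{3 \left(-5514 + 38741\right)} = \frac{1}{3 \cdot 33227} = \frac{1}{3} \cdot \frac{1}{33227} = \frac{1}{99681} \approx 1.0032 \cdot 10^{-5}$)
$t + r{\left(-97,Y{\left(-7 - 7 \right)} \right)} = \frac{1}{99681} + 4 \left(-97\right) 2 \left(-7 - 7\right) = \frac{1}{99681} + 4 \left(-97\right) 2 \left(-14\right) = \frac{1}{99681} + 4 \left(-97\right) \left(-28\right) = \frac{1}{99681} + 10864 = \frac{1082934385}{99681}$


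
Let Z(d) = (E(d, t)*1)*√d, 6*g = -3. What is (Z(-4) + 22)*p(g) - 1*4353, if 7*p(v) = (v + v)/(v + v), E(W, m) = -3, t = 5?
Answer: -30449/7 - 6*I/7 ≈ -4349.9 - 0.85714*I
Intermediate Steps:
g = -½ (g = (⅙)*(-3) = -½ ≈ -0.50000)
p(v) = ⅐ (p(v) = ((v + v)/(v + v))/7 = ((2*v)/((2*v)))/7 = ((2*v)*(1/(2*v)))/7 = (⅐)*1 = ⅐)
Z(d) = -3*√d (Z(d) = (-3*1)*√d = -3*√d)
(Z(-4) + 22)*p(g) - 1*4353 = (-6*I + 22)*(⅐) - 1*4353 = (-6*I + 22)*(⅐) - 4353 = (22 - 6*I)*(⅐) - 4353 = (22/7 - 6*I/7) - 4353 = -30449/7 - 6*I/7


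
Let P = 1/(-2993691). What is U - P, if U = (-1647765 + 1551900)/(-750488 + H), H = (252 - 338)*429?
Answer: 286990975097/2357178406962 ≈ 0.12175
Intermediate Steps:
H = -36894 (H = -86*429 = -36894)
P = -1/2993691 ≈ -3.3404e-7
U = 95865/787382 (U = (-1647765 + 1551900)/(-750488 - 36894) = -95865/(-787382) = -95865*(-1/787382) = 95865/787382 ≈ 0.12175)
U - P = 95865/787382 - 1*(-1/2993691) = 95865/787382 + 1/2993691 = 286990975097/2357178406962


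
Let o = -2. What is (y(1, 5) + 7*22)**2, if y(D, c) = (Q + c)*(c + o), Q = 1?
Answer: 29584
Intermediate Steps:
y(D, c) = (1 + c)*(-2 + c) (y(D, c) = (1 + c)*(c - 2) = (1 + c)*(-2 + c))
(y(1, 5) + 7*22)**2 = ((-2 + 5**2 - 1*5) + 7*22)**2 = ((-2 + 25 - 5) + 154)**2 = (18 + 154)**2 = 172**2 = 29584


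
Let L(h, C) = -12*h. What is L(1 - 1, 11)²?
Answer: 0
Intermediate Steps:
L(1 - 1, 11)² = (-12*(1 - 1))² = (-12*0)² = 0² = 0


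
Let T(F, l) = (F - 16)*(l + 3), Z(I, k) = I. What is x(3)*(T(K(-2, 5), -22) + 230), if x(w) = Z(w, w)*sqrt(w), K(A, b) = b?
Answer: 1317*sqrt(3) ≈ 2281.1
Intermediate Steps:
x(w) = w**(3/2) (x(w) = w*sqrt(w) = w**(3/2))
T(F, l) = (-16 + F)*(3 + l)
x(3)*(T(K(-2, 5), -22) + 230) = 3**(3/2)*((-48 - 16*(-22) + 3*5 + 5*(-22)) + 230) = (3*sqrt(3))*((-48 + 352 + 15 - 110) + 230) = (3*sqrt(3))*(209 + 230) = (3*sqrt(3))*439 = 1317*sqrt(3)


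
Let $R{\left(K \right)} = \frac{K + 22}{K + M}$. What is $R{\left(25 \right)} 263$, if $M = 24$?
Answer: $\frac{12361}{49} \approx 252.27$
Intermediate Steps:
$R{\left(K \right)} = \frac{22 + K}{24 + K}$ ($R{\left(K \right)} = \frac{K + 22}{K + 24} = \frac{22 + K}{24 + K}$)
$R{\left(25 \right)} 263 = \frac{22 + 25}{24 + 25} \cdot 263 = \frac{1}{49} \cdot 47 \cdot 263 = \frac{47}{49} \cdot 263 = \frac{12361}{49}$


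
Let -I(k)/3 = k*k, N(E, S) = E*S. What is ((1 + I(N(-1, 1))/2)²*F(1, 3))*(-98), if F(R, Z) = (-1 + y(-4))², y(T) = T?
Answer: -1225/2 ≈ -612.50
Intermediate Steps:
I(k) = -3*k² (I(k) = -3*k*k = -3*k²)
F(R, Z) = 25 (F(R, Z) = (-1 - 4)² = (-5)² = 25)
((1 + I(N(-1, 1))/2)²*F(1, 3))*(-98) = ((1 - 3*(-1*1)²/2)²*25)*(-98) = ((1 - 3*(-1)²*(½))²*25)*(-98) = ((1 - 3*1*(½))²*25)*(-98) = ((1 - 3*½)²*25)*(-98) = ((1 - 3/2)²*25)*(-98) = ((-½)²*25)*(-98) = ((¼)*25)*(-98) = (25/4)*(-98) = -1225/2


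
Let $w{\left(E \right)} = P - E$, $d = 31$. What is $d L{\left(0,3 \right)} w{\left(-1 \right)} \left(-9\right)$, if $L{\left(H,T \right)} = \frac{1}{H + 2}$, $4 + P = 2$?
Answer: $\frac{279}{2} \approx 139.5$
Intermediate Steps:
$P = -2$ ($P = -4 + 2 = -2$)
$w{\left(E \right)} = -2 - E$
$L{\left(H,T \right)} = \frac{1}{2 + H}$
$d L{\left(0,3 \right)} w{\left(-1 \right)} \left(-9\right) = 31 \frac{-2 - -1}{2 + 0} \left(-9\right) = 31 \frac{-2 + 1}{2} \left(-9\right) = 31 \cdot \frac{1}{2} \left(-1\right) \left(-9\right) = 31 \left(- \frac{1}{2}\right) \left(-9\right) = \left(- \frac{31}{2}\right) \left(-9\right) = \frac{279}{2}$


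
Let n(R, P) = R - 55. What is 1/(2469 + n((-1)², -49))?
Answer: 1/2415 ≈ 0.00041408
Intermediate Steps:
n(R, P) = -55 + R
1/(2469 + n((-1)², -49)) = 1/(2469 + (-55 + (-1)²)) = 1/(2469 + (-55 + 1)) = 1/(2469 - 54) = 1/2415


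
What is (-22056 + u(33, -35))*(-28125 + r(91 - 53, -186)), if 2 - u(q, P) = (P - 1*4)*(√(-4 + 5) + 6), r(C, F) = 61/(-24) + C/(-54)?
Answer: 132334843481/216 ≈ 6.1266e+8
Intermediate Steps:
r(C, F) = -61/24 - C/54 (r(C, F) = 61*(-1/24) + C*(-1/54) = -61/24 - C/54)
u(q, P) = 30 - 7*P (u(q, P) = 2 - (P - 1*4)*(√(-4 + 5) + 6) = 2 - (P - 4)*(√1 + 6) = 2 - (-4 + P)*(1 + 6) = 2 - (-4 + P)*7 = 2 - (-28 + 7*P) = 2 + (28 - 7*P) = 30 - 7*P)
(-22056 + u(33, -35))*(-28125 + r(91 - 53, -186)) = (-22056 + (30 - 7*(-35)))*(-28125 + (-61/24 - (91 - 53)/54)) = (-22056 + (30 + 245))*(-28125 + (-61/24 - 1/54*38)) = (-22056 + 275)*(-28125 + (-61/24 - 19/27)) = -21781*(-28125 - 701/216) = -21781*(-6075701/216) = 132334843481/216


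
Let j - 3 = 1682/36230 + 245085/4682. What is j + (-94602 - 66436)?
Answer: -13653648082713/84814430 ≈ -1.6098e+5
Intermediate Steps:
j = 4698095627/84814430 (j = 3 + (1682/36230 + 245085/4682) = 3 + (1682*(1/36230) + 245085*(1/4682)) = 3 + (841/18115 + 245085/4682) = 3 + 4443652337/84814430 = 4698095627/84814430 ≈ 55.393)
j + (-94602 - 66436) = 4698095627/84814430 + (-94602 - 66436) = 4698095627/84814430 - 161038 = -13653648082713/84814430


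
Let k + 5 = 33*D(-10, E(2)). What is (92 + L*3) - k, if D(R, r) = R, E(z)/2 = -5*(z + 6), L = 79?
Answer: 664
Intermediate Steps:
E(z) = -60 - 10*z (E(z) = 2*(-5*(z + 6)) = 2*(-5*(6 + z)) = 2*(-30 - 5*z) = -60 - 10*z)
k = -335 (k = -5 + 33*(-10) = -5 - 330 = -335)
(92 + L*3) - k = (92 + 79*3) - 1*(-335) = (92 + 237) + 335 = 329 + 335 = 664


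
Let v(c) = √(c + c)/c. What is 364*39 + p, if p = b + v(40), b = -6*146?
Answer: 13320 + √5/10 ≈ 13320.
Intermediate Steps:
v(c) = √2/√c (v(c) = √(2*c)/c = (√2*√c)/c = √2/√c)
b = -876
p = -876 + √5/10 (p = -876 + √2/√40 = -876 + √2*(√10/20) = -876 + √5/10 ≈ -875.78)
364*39 + p = 364*39 + (-876 + √5/10) = 14196 + (-876 + √5/10) = 13320 + √5/10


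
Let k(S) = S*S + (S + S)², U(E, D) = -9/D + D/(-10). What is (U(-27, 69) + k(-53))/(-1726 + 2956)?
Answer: 3228733/282900 ≈ 11.413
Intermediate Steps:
U(E, D) = -9/D - D/10 (U(E, D) = -9/D + D*(-⅒) = -9/D - D/10)
k(S) = 5*S² (k(S) = S² + (2*S)² = S² + 4*S² = 5*S²)
(U(-27, 69) + k(-53))/(-1726 + 2956) = ((-9/69 - ⅒*69) + 5*(-53)²)/(-1726 + 2956) = ((-9*1/69 - 69/10) + 5*2809)/1230 = ((-3/23 - 69/10) + 14045)*(1/1230) = (-1617/230 + 14045)*(1/1230) = (3228733/230)*(1/1230) = 3228733/282900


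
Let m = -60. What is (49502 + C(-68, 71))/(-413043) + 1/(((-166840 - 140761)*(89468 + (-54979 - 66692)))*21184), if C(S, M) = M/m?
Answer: -155810121365467142867/1300105418311129631040 ≈ -0.11984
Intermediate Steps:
C(S, M) = -M/60 (C(S, M) = M/(-60) = M*(-1/60) = -M/60)
(49502 + C(-68, 71))/(-413043) + 1/(((-166840 - 140761)*(89468 + (-54979 - 66692)))*21184) = (49502 - 1/60*71)/(-413043) + 1/(((-166840 - 140761)*(89468 + (-54979 - 66692)))*21184) = (49502 - 71/60)*(-1/413043) + (1/21184)/(-307601*(89468 - 121671)) = (2970049/60)*(-1/413043) + (1/21184)/(-307601*(-32203)) = -2970049/24782580 + (1/21184)/9905675003 = -2970049/24782580 + (1/9905675003)*(1/21184) = -2970049/24782580 + 1/209841819263552 = -155810121365467142867/1300105418311129631040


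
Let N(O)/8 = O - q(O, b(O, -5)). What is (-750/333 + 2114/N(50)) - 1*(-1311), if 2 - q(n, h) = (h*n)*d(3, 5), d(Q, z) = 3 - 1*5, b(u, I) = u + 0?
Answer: 2877410641/2198688 ≈ 1308.7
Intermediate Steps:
b(u, I) = u
d(Q, z) = -2 (d(Q, z) = 3 - 5 = -2)
q(n, h) = 2 + 2*h*n (q(n, h) = 2 - h*n*(-2) = 2 - (-2)*h*n = 2 + 2*h*n)
N(O) = -16 - 16*O**2 + 8*O (N(O) = 8*(O - (2 + 2*O*O)) = 8*(O - (2 + 2*O**2)) = 8*(O + (-2 - 2*O**2)) = 8*(-2 + O - 2*O**2) = -16 - 16*O**2 + 8*O)
(-750/333 + 2114/N(50)) - 1*(-1311) = (-750/333 + 2114/(-16 - 16*50**2 + 8*50)) - 1*(-1311) = (-750*1/333 + 2114/(-16 - 16*2500 + 400)) + 1311 = (-250/111 + 2114/(-16 - 40000 + 400)) + 1311 = (-250/111 + 2114/(-39616)) + 1311 = (-250/111 + 2114*(-1/39616)) + 1311 = (-250/111 - 1057/19808) + 1311 = -5069327/2198688 + 1311 = 2877410641/2198688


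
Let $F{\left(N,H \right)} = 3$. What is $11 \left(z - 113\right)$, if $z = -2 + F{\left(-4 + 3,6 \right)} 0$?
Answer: $-1265$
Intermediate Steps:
$z = -2$ ($z = -2 + 3 \cdot 0 = -2 + 0 = -2$)
$11 \left(z - 113\right) = 11 \left(-2 - 113\right) = 11 \left(-115\right) = -1265$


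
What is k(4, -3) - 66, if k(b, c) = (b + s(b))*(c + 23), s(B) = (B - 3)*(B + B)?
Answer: 174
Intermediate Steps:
s(B) = 2*B*(-3 + B) (s(B) = (-3 + B)*(2*B) = 2*B*(-3 + B))
k(b, c) = (23 + c)*(b + 2*b*(-3 + b)) (k(b, c) = (b + 2*b*(-3 + b))*(c + 23) = (b + 2*b*(-3 + b))*(23 + c) = (23 + c)*(b + 2*b*(-3 + b)))
k(4, -3) - 66 = 4*(-115 - 3 + 46*4 + 2*(-3)*(-3 + 4)) - 66 = 4*(-115 - 3 + 184 + 2*(-3)*1) - 66 = 4*(-115 - 3 + 184 - 6) - 66 = 4*60 - 66 = 240 - 66 = 174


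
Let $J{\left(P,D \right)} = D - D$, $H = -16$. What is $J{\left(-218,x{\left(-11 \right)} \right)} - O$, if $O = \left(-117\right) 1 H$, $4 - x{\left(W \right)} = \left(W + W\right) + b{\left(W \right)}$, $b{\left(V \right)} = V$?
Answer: $-1872$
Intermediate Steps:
$x{\left(W \right)} = 4 - 3 W$ ($x{\left(W \right)} = 4 - \left(\left(W + W\right) + W\right) = 4 - \left(2 W + W\right) = 4 - 3 W$)
$J{\left(P,D \right)} = 0$
$O = 1872$ ($O = \left(-117\right) 1 \left(-16\right) = \left(-117\right) \left(-16\right) = 1872$)
$J{\left(-218,x{\left(-11 \right)} \right)} - O = 0 - 1872 = -1872$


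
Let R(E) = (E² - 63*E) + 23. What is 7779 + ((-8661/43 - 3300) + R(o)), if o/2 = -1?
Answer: 190515/43 ≈ 4430.6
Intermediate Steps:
o = -2 (o = 2*(-1) = -2)
R(E) = 23 + E² - 63*E
7779 + ((-8661/43 - 3300) + R(o)) = 7779 + ((-8661/43 - 3300) + (23 + (-2)² - 63*(-2))) = 7779 + ((-8661*1/43 - 3300) + (23 + 4 + 126)) = 7779 + ((-8661/43 - 3300) + 153) = 7779 + (-150561/43 + 153) = 7779 - 143982/43 = 190515/43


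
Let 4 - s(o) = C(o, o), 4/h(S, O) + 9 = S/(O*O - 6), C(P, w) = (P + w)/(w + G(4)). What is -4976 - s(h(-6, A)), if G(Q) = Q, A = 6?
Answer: -204190/41 ≈ -4980.2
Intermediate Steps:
C(P, w) = (P + w)/(4 + w) (C(P, w) = (P + w)/(w + 4) = (P + w)/(4 + w))
h(S, O) = 4/(-9 + S/(-6 + O²)) (h(S, O) = 4/(-9 + S/(O*O - 6)) = 4/(-9 + S/(O² - 6)) = 4/(-9 + S/(-6 + O²)))
s(o) = 4 - 2*o/(4 + o) (s(o) = 4 - (o + o)/(4 + o) = 4 - 2*o/(4 + o))
-4976 - s(h(-6, A)) = -4976 - 2*(8 + 4*(-6 + 6²)/(54 - 6 - 9*6²))/(4 + 4*(-6 + 6²)/(54 - 6 - 9*6²)) = -4976 - 2*(8 + 4*(-6 + 36)/(54 - 6 - 9*36))/(4 + 4*(-6 + 36)/(54 - 6 - 9*36)) = -4976 - 2*(8 + 4*30/(54 - 6 - 324))/(4 + 4*30/(54 - 6 - 324)) = -4976 - 2*(8 + 4*30/(-276))/(4 + 4*30/(-276)) = -4976 - 2*(8 + 4*(-1/276)*30)/(4 + 4*(-1/276)*30) = -4976 - 2*(8 - 10/23)/(4 - 10/23) = -4976 - 2*174/(82/23*23) = -4976 - 2*23*174/(82*23) = -4976 - 1*174/41 = -4976 - 174/41 = -204190/41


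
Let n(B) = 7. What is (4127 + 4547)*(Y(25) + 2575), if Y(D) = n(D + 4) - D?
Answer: 22179418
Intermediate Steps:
Y(D) = 7 - D
(4127 + 4547)*(Y(25) + 2575) = (4127 + 4547)*((7 - 1*25) + 2575) = 8674*((7 - 25) + 2575) = 8674*(-18 + 2575) = 8674*2557 = 22179418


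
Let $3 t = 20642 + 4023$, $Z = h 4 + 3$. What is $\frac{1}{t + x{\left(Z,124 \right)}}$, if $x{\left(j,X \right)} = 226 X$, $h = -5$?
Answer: $\frac{3}{108737} \approx 2.7589 \cdot 10^{-5}$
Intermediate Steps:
$Z = -17$ ($Z = \left(-5\right) 4 + 3 = -20 + 3 = -17$)
$t = \frac{24665}{3}$ ($t = \frac{20642 + 4023}{3} = \frac{1}{3} \cdot 24665 = \frac{24665}{3} \approx 8221.7$)
$\frac{1}{t + x{\left(Z,124 \right)}} = \frac{1}{\frac{24665}{3} + 226 \cdot 124} = \frac{1}{\frac{24665}{3} + 28024} = \frac{1}{\frac{108737}{3}} = \frac{3}{108737}$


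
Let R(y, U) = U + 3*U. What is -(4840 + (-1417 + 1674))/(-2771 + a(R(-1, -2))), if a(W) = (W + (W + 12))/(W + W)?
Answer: 20388/11083 ≈ 1.8396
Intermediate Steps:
R(y, U) = 4*U
a(W) = (12 + 2*W)/(2*W) (a(W) = (W + (12 + W))/((2*W)) = (12 + 2*W)*(1/(2*W)) = (12 + 2*W)/(2*W))
-(4840 + (-1417 + 1674))/(-2771 + a(R(-1, -2))) = -(4840 + (-1417 + 1674))/(-2771 + (6 + 4*(-2))/((4*(-2)))) = -(4840 + 257)/(-2771 + (6 - 8)/(-8)) = -5097/(-2771 - 1/8*(-2)) = -5097/(-2771 + 1/4) = -5097/(-11083/4) = -5097*(-4)/11083 = -1*(-20388/11083) = 20388/11083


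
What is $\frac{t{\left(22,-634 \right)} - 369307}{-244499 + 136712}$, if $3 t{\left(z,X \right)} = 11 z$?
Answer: $\frac{1107679}{323361} \approx 3.4255$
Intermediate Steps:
$t{\left(z,X \right)} = \frac{11 z}{3}$
$\frac{t{\left(22,-634 \right)} - 369307}{-244499 + 136712} = \frac{\frac{11}{3} \cdot 22 - 369307}{-244499 + 136712} = \frac{\frac{242}{3} - 369307}{-107787} = \left(- \frac{1107679}{3}\right) \left(- \frac{1}{107787}\right) = \frac{1107679}{323361}$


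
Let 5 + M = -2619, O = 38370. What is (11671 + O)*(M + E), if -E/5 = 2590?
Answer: -779338534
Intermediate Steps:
E = -12950 (E = -5*2590 = -12950)
M = -2624 (M = -5 - 2619 = -2624)
(11671 + O)*(M + E) = (11671 + 38370)*(-2624 - 12950) = 50041*(-15574) = -779338534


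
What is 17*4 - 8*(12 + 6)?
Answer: -76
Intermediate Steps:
17*4 - 8*(12 + 6) = 68 - 8*18 = 68 - 1*144 = 68 - 144 = -76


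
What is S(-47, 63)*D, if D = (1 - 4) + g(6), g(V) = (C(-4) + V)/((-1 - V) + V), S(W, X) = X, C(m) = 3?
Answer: -756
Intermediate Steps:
g(V) = -3 - V (g(V) = (3 + V)/((-1 - V) + V) = (3 + V)/(-1) = (3 + V)*(-1) = -3 - V)
D = -12 (D = (1 - 4) + (-3 - 1*6) = -3 + (-3 - 6) = -3 - 9 = -12)
S(-47, 63)*D = 63*(-12) = -756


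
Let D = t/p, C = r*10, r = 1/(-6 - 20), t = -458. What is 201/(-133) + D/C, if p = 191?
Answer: 599927/127015 ≈ 4.7233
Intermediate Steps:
r = -1/26 (r = 1/(-26) = -1/26 ≈ -0.038462)
C = -5/13 (C = -1/26*10 = -5/13 ≈ -0.38462)
D = -458/191 ≈ -2.3979
201/(-133) + D/C = 201/(-133) - 458/(191*(-5/13)) = 201*(-1/133) - 458/191*(-13/5) = -201/133 + 5954/955 = 599927/127015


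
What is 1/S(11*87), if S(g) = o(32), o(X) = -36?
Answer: -1/36 ≈ -0.027778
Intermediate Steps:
S(g) = -36
1/S(11*87) = 1/(-36) = -1/36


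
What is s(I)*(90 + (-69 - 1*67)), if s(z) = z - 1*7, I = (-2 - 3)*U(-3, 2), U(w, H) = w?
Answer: -368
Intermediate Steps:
I = 15 (I = (-2 - 3)*(-3) = -5*(-3) = 15)
s(z) = -7 + z (s(z) = z - 7 = -7 + z)
s(I)*(90 + (-69 - 1*67)) = (-7 + 15)*(90 + (-69 - 1*67)) = 8*(90 + (-69 - 67)) = 8*(90 - 136) = 8*(-46) = -368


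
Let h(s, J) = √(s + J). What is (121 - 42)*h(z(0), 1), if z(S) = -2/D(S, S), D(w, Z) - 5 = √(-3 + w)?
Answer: 79*√((3 + I*√3)/(5 + I*√3)) ≈ 63.631 + 6.0672*I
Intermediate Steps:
D(w, Z) = 5 + √(-3 + w)
z(S) = -2/(5 + √(-3 + S))
h(s, J) = √(J + s)
(121 - 42)*h(z(0), 1) = (121 - 42)*√(1 - 2/(5 + √(-3 + 0))) = 79*√(1 - 2/(5 + √(-3))) = 79*√(1 - 2/(5 + I*√3))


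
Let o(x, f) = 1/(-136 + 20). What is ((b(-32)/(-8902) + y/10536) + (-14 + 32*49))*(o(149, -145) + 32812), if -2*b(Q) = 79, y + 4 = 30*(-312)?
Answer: 138611014268402603/2719952688 ≈ 5.0961e+7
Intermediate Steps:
o(x, f) = -1/116 (o(x, f) = 1/(-116) = -1/116)
y = -9364 (y = -4 + 30*(-312) = -4 - 9360 = -9364)
b(Q) = -79/2 (b(Q) = -1/2*79 = -79/2)
((b(-32)/(-8902) + y/10536) + (-14 + 32*49))*(o(149, -145) + 32812) = ((-79/2/(-8902) - 9364/10536) + (-14 + 32*49))*(-1/116 + 32812) = ((-79/2*(-1/8902) - 9364*1/10536) + (-14 + 1568))*(3806191/116) = ((79/17804 - 2341/2634) + 1554)*(3806191/116) = (-20735539/23447868 + 1554)*(3806191/116) = (36417251333/23447868)*(3806191/116) = 138611014268402603/2719952688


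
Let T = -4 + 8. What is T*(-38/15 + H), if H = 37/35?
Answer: -124/21 ≈ -5.9048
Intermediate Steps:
T = 4
H = 37/35 (H = 37*(1/35) = 37/35 ≈ 1.0571)
T*(-38/15 + H) = 4*(-38/15 + 37/35) = 4*(-31/21) = -124/21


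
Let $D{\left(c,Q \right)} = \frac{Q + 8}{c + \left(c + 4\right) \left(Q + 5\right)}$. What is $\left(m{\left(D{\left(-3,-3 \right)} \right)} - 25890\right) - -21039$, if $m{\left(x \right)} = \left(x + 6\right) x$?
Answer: $-4856$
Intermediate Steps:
$D{\left(c,Q \right)} = \frac{8 + Q}{c + \left(4 + c\right) \left(5 + Q\right)}$
$m{\left(x \right)} = x \left(6 + x\right)$ ($m{\left(x \right)} = \left(6 + x\right) x = x \left(6 + x\right)$)
$\left(m{\left(D{\left(-3,-3 \right)} \right)} - 25890\right) - -21039 = \left(\frac{8 - 3}{20 + 4 \left(-3\right) + 6 \left(-3\right) - -9} \left(6 + \frac{8 - 3}{20 + 4 \left(-3\right) + 6 \left(-3\right) - -9}\right) - 25890\right) - -21039 = \left(\frac{1}{20 - 12 - 18 + 9} \cdot 5 \left(6 + \frac{1}{20 - 12 - 18 + 9} \cdot 5\right) - 25890\right) + 21039 = \left(\frac{1}{-1} \cdot 5 \left(6 + \frac{1}{-1} \cdot 5\right) - 25890\right) + 21039 = \left(\left(-1\right) 5 \left(6 - 5\right) - 25890\right) + 21039 = \left(- 5 \left(6 - 5\right) - 25890\right) + 21039 = \left(\left(-5\right) 1 - 25890\right) + 21039 = \left(-5 - 25890\right) + 21039 = -25895 + 21039 = -4856$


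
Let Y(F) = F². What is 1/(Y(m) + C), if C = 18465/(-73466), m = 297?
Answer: 73466/6480343929 ≈ 1.1337e-5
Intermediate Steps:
C = -18465/73466 (C = 18465*(-1/73466) = -18465/73466 ≈ -0.25134)
1/(Y(m) + C) = 1/(297² - 18465/73466) = 1/(88209 - 18465/73466) = 1/(6480343929/73466) = 73466/6480343929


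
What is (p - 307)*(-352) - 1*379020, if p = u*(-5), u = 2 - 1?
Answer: -269196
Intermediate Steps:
u = 1
p = -5 (p = 1*(-5) = -5)
(p - 307)*(-352) - 1*379020 = (-5 - 307)*(-352) - 1*379020 = -312*(-352) - 379020 = 109824 - 379020 = -269196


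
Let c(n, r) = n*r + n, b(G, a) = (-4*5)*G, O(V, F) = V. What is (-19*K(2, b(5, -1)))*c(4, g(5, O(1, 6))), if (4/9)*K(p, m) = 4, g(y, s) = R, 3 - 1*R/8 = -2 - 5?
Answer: -55404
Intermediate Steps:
R = 80 (R = 24 - 8*(-2 - 5) = 24 - 8*(-7) = 24 + 56 = 80)
g(y, s) = 80
b(G, a) = -20*G
K(p, m) = 9 (K(p, m) = (9/4)*4 = 9)
c(n, r) = n + n*r
(-19*K(2, b(5, -1)))*c(4, g(5, O(1, 6))) = (-19*9)*(4*(1 + 80)) = -684*81 = -171*324 = -55404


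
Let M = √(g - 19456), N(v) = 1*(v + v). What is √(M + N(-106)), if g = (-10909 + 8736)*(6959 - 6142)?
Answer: √(-212 + I*√1794797) ≈ 23.92 + 28.003*I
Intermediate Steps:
N(v) = 2*v (N(v) = 1*(2*v) = 2*v)
g = -1775341 (g = -2173*817 = -1775341)
M = I*√1794797 (M = √(-1775341 - 19456) = √(-1794797) = I*√1794797 ≈ 1339.7*I)
√(M + N(-106)) = √(I*√1794797 + 2*(-106)) = √(I*√1794797 - 212) = √(-212 + I*√1794797)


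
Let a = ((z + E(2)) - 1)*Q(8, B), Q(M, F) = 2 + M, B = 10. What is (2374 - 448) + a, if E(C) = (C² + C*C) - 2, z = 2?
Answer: 1996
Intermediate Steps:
E(C) = -2 + 2*C² (E(C) = (C² + C²) - 2 = 2*C² - 2 = -2 + 2*C²)
a = 70 (a = ((2 + (-2 + 2*2²)) - 1)*(2 + 8) = ((2 + (-2 + 2*4)) - 1)*10 = ((2 + (-2 + 8)) - 1)*10 = ((2 + 6) - 1)*10 = (8 - 1)*10 = 7*10 = 70)
(2374 - 448) + a = (2374 - 448) + 70 = 1926 + 70 = 1996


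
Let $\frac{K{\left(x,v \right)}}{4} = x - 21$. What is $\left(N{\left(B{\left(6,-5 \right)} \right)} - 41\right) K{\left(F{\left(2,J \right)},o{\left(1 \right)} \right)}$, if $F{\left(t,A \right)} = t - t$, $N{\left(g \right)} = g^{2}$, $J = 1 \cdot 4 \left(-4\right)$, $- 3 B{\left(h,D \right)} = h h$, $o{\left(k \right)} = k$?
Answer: $-8652$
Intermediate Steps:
$B{\left(h,D \right)} = - \frac{h^{2}}{3}$ ($B{\left(h,D \right)} = - \frac{h h}{3} = - \frac{h^{2}}{3}$)
$J = -16$ ($J = 4 \left(-4\right) = -16$)
$F{\left(t,A \right)} = 0$
$K{\left(x,v \right)} = -84 + 4 x$ ($K{\left(x,v \right)} = 4 \left(x - 21\right) = 4 \left(-21 + x\right) = -84 + 4 x$)
$\left(N{\left(B{\left(6,-5 \right)} \right)} - 41\right) K{\left(F{\left(2,J \right)},o{\left(1 \right)} \right)} = \left(\left(- \frac{6^{2}}{3}\right)^{2} - 41\right) \left(-84 + 4 \cdot 0\right) = \left(\left(\left(- \frac{1}{3}\right) 36\right)^{2} - 41\right) \left(-84 + 0\right) = \left(\left(-12\right)^{2} - 41\right) \left(-84\right) = \left(144 - 41\right) \left(-84\right) = 103 \left(-84\right) = -8652$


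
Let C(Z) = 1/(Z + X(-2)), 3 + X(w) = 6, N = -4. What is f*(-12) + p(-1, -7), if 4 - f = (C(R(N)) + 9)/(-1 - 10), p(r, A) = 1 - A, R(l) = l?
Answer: -536/11 ≈ -48.727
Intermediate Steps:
X(w) = 3 (X(w) = -3 + 6 = 3)
C(Z) = 1/(3 + Z) (C(Z) = 1/(Z + 3) = 1/(3 + Z))
f = 52/11 (f = 4 - (1/(3 - 4) + 9)/(-1 - 10) = 4 - (1/(-1) + 9)/(-11) = 4 - (-1 + 9)*(-1)/11 = 4 - 8*(-1)/11 = 4 - 1*(-8/11) = 4 + 8/11 = 52/11 ≈ 4.7273)
f*(-12) + p(-1, -7) = (52/11)*(-12) + (1 - 1*(-7)) = -624/11 + (1 + 7) = -624/11 + 8 = -536/11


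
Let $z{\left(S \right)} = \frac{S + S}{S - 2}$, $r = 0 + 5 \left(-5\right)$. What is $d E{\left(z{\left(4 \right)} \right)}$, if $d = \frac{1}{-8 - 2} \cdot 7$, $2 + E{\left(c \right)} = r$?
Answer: $\frac{189}{10} \approx 18.9$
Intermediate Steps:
$r = -25$ ($r = 0 - 25 = -25$)
$z{\left(S \right)} = \frac{2 S}{-2 + S}$
$E{\left(c \right)} = -27$ ($E{\left(c \right)} = -2 - 25 = -27$)
$d = - \frac{7}{10}$ ($d = \frac{1}{-10} \cdot 7 = \left(- \frac{1}{10}\right) 7 = - \frac{7}{10} \approx -0.7$)
$d E{\left(z{\left(4 \right)} \right)} = \left(- \frac{7}{10}\right) \left(-27\right) = \frac{189}{10}$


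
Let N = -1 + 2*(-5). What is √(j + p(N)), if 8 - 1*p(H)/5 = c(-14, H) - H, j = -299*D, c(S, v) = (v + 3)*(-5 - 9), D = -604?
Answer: √180021 ≈ 424.29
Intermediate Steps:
c(S, v) = -42 - 14*v (c(S, v) = (3 + v)*(-14) = -42 - 14*v)
N = -11 (N = -1 - 10 = -11)
j = 180596 (j = -299*(-604) = 180596)
p(H) = 250 + 75*H (p(H) = 40 - 5*((-42 - 14*H) - H) = 40 - 5*(-42 - 15*H) = 40 + (210 + 75*H) = 250 + 75*H)
√(j + p(N)) = √(180596 + (250 + 75*(-11))) = √(180596 + (250 - 825)) = √(180596 - 575) = √180021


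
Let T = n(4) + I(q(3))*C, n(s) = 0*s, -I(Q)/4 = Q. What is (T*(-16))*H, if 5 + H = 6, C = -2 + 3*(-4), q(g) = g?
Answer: -2688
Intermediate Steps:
I(Q) = -4*Q
n(s) = 0
C = -14 (C = -2 - 12 = -14)
H = 1 (H = -5 + 6 = 1)
T = 168 (T = 0 - 4*3*(-14) = 0 - 12*(-14) = 0 + 168 = 168)
(T*(-16))*H = (168*(-16))*1 = -2688*1 = -2688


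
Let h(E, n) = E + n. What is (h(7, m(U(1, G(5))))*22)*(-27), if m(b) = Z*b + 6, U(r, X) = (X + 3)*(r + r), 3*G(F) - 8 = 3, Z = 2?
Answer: -23562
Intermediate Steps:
G(F) = 11/3 (G(F) = 8/3 + (1/3)*3 = 8/3 + 1 = 11/3)
U(r, X) = 2*r*(3 + X) (U(r, X) = (3 + X)*(2*r) = 2*r*(3 + X))
m(b) = 6 + 2*b (m(b) = 2*b + 6 = 6 + 2*b)
(h(7, m(U(1, G(5))))*22)*(-27) = ((7 + (6 + 2*(2*1*(3 + 11/3))))*22)*(-27) = ((7 + (6 + 2*(2*1*(20/3))))*22)*(-27) = ((7 + (6 + 2*(40/3)))*22)*(-27) = ((7 + (6 + 80/3))*22)*(-27) = ((7 + 98/3)*22)*(-27) = ((119/3)*22)*(-27) = (2618/3)*(-27) = -23562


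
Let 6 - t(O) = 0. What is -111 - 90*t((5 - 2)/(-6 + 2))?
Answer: -651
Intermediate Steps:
t(O) = 6 (t(O) = 6 - 1*0 = 6 + 0 = 6)
-111 - 90*t((5 - 2)/(-6 + 2)) = -111 - 90*6 = -111 - 540 = -651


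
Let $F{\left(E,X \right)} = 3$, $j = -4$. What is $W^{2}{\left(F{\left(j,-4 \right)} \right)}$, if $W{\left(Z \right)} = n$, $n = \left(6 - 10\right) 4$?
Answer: $256$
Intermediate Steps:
$n = -16$ ($n = \left(6 - 10\right) 4 = \left(-4\right) 4 = -16$)
$W{\left(Z \right)} = -16$
$W^{2}{\left(F{\left(j,-4 \right)} \right)} = \left(-16\right)^{2} = 256$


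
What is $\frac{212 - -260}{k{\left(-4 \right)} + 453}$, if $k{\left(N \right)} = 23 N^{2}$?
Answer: $\frac{472}{821} \approx 0.57491$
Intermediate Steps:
$\frac{212 - -260}{k{\left(-4 \right)} + 453} = \frac{212 - -260}{23 \left(-4\right)^{2} + 453} = \frac{212 + 260}{23 \cdot 16 + 453} = \frac{472}{368 + 453} = \frac{472}{821}$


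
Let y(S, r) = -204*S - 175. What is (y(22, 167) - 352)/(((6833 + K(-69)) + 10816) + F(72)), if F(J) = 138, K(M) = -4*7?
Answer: -85/301 ≈ -0.28239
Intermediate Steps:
y(S, r) = -175 - 204*S
K(M) = -28
(y(22, 167) - 352)/(((6833 + K(-69)) + 10816) + F(72)) = ((-175 - 204*22) - 352)/(((6833 - 28) + 10816) + 138) = ((-175 - 4488) - 352)/((6805 + 10816) + 138) = (-4663 - 352)/(17621 + 138) = -5015/17759 = -5015*1/17759 = -85/301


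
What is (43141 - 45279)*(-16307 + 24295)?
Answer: -17078344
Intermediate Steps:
(43141 - 45279)*(-16307 + 24295) = -2138*7988 = -17078344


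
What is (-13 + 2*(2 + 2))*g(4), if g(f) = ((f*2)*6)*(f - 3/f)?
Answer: -780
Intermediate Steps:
g(f) = 12*f*(f - 3/f) (g(f) = ((2*f)*6)*(f - 3/f) = (12*f)*(f - 3/f) = 12*f*(f - 3/f))
(-13 + 2*(2 + 2))*g(4) = (-13 + 2*(2 + 2))*(-36 + 12*4²) = (-13 + 2*4)*(-36 + 12*16) = (-13 + 8)*(-36 + 192) = -5*156 = -780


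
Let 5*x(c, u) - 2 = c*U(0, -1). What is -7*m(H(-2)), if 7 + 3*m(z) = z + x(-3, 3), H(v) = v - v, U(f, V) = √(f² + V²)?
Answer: 84/5 ≈ 16.800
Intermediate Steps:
U(f, V) = √(V² + f²)
x(c, u) = ⅖ + c/5 (x(c, u) = ⅖ + (c*√((-1)² + 0²))/5 = ⅖ + (c*√(1 + 0))/5 = ⅖ + (c*√1)/5 = ⅖ + (c*1)/5 = ⅖ + c/5)
H(v) = 0
m(z) = -12/5 + z/3 (m(z) = -7/3 + (z + (⅖ + (⅕)*(-3)))/3 = -7/3 + (z + (⅖ - ⅗))/3 = -7/3 + (z - ⅕)/3 = -7/3 + (-⅕ + z)/3 = -7/3 + (-1/15 + z/3) = -12/5 + z/3)
-7*m(H(-2)) = -7*(-12/5 + (⅓)*0) = -7*(-12/5 + 0) = -7*(-12/5) = 84/5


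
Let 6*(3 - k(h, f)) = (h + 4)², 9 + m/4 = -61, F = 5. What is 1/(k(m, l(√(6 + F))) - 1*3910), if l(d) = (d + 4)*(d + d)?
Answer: -1/16603 ≈ -6.0230e-5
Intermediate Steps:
m = -280 (m = -36 + 4*(-61) = -36 - 244 = -280)
l(d) = 2*d*(4 + d) (l(d) = (4 + d)*(2*d) = 2*d*(4 + d))
k(h, f) = 3 - (4 + h)²/6 (k(h, f) = 3 - (h + 4)²/6 = 3 - (4 + h)²/6)
1/(k(m, l(√(6 + F))) - 1*3910) = 1/((3 - (4 - 280)²/6) - 1*3910) = 1/((3 - ⅙*(-276)²) - 3910) = 1/((3 - ⅙*76176) - 3910) = 1/((3 - 12696) - 3910) = 1/(-12693 - 3910) = 1/(-16603) = -1/16603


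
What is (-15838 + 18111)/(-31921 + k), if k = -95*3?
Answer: -2273/32206 ≈ -0.070577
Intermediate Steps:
k = -285
(-15838 + 18111)/(-31921 + k) = (-15838 + 18111)/(-31921 - 285) = 2273/(-32206) = 2273*(-1/32206) = -2273/32206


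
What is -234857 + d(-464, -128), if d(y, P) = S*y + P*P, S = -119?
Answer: -163257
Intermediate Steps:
d(y, P) = P**2 - 119*y (d(y, P) = -119*y + P*P = -119*y + P**2 = P**2 - 119*y)
-234857 + d(-464, -128) = -234857 + ((-128)**2 - 119*(-464)) = -234857 + (16384 + 55216) = -234857 + 71600 = -163257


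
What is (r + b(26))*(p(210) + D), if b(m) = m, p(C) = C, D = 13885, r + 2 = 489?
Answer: 7230735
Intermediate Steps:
r = 487 (r = -2 + 489 = 487)
(r + b(26))*(p(210) + D) = (487 + 26)*(210 + 13885) = 513*14095 = 7230735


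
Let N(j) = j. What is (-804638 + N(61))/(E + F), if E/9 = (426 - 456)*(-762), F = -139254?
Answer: -804577/66486 ≈ -12.101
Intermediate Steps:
E = 205740 (E = 9*((426 - 456)*(-762)) = 9*(-30*(-762)) = 9*22860 = 205740)
(-804638 + N(61))/(E + F) = (-804638 + 61)/(205740 - 139254) = -804577/66486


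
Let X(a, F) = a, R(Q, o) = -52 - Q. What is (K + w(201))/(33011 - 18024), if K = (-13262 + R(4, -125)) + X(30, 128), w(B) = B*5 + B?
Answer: -1726/2141 ≈ -0.80617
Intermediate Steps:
w(B) = 6*B (w(B) = 5*B + B = 6*B)
K = -13288 (K = (-13262 + (-52 - 1*4)) + 30 = (-13262 + (-52 - 4)) + 30 = (-13262 - 56) + 30 = -13318 + 30 = -13288)
(K + w(201))/(33011 - 18024) = (-13288 + 6*201)/(33011 - 18024) = (-13288 + 1206)/14987 = -12082*1/14987 = -1726/2141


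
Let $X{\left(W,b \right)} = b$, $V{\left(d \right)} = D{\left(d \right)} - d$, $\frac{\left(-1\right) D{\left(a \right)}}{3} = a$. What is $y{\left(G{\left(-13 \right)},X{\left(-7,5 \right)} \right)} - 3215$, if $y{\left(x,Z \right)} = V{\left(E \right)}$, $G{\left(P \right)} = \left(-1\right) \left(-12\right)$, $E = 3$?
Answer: $-3227$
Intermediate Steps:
$D{\left(a \right)} = - 3 a$
$V{\left(d \right)} = - 4 d$ ($V{\left(d \right)} = - 3 d - d = - 4 d$)
$G{\left(P \right)} = 12$
$y{\left(x,Z \right)} = -12$ ($y{\left(x,Z \right)} = \left(-4\right) 3 = -12$)
$y{\left(G{\left(-13 \right)},X{\left(-7,5 \right)} \right)} - 3215 = -12 - 3215 = -3227$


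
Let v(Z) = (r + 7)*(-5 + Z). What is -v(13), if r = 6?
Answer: -104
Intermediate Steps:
v(Z) = -65 + 13*Z (v(Z) = (6 + 7)*(-5 + Z) = 13*(-5 + Z) = -65 + 13*Z)
-v(13) = -(-65 + 13*13) = -(-65 + 169) = -1*104 = -104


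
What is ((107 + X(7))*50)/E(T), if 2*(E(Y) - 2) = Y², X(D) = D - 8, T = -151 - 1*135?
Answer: 53/409 ≈ 0.12958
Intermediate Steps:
T = -286 (T = -151 - 135 = -286)
X(D) = -8 + D
E(Y) = 2 + Y²/2
((107 + X(7))*50)/E(T) = ((107 + (-8 + 7))*50)/(2 + (½)*(-286)²) = ((107 - 1)*50)/(2 + (½)*81796) = (106*50)/(2 + 40898) = 5300/40900 = 5300*(1/40900) = 53/409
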